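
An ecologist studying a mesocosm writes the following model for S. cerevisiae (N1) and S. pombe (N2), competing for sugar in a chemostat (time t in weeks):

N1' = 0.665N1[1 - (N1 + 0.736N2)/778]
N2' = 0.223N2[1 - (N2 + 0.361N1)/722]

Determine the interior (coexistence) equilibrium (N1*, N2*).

Setting both brackets to zero gives the nullclines N1 + 0.736N2 = 778 and 0.361N1 + N2 = 722.
Substituting N2 = 722 - 0.361N1 into the first: N1(1 - 0.736·0.361) = 778 - 0.736·722.
So N1* = 247/0.734 = 336, and then N2* = 722 - 0.361·336 = 601.

N1* ≈ 336, N2* ≈ 601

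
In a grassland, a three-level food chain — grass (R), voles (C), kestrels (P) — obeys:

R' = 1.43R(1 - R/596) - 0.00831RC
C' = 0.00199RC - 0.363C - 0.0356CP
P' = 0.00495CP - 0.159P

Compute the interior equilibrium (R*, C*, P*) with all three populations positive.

From dP/dt = 0: 0.00495C* = 0.159, so C* = 32.1.
From dR/dt = 0: 1.43(1 - R*/596) = 0.00831·32.1, giving R* = 596·(1 - 0.187) = 485.
From dC/dt = 0: 0.00199·485 - 0.363 = 0.0356P*, so P* = 0.602/0.0356 = 16.9.

R* ≈ 485, C* ≈ 32.1, P* ≈ 16.9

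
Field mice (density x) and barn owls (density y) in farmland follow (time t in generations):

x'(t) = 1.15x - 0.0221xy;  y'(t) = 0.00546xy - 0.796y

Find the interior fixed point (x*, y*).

x* ≈ 146, y* ≈ 52

Set dy/dt = 0 with y > 0: 0.00546x - 0.796 = 0, so x* = 0.796/0.00546 = 146.
Set dx/dt = 0 with x > 0: 1.15 - 0.0221y = 0, so y* = 1.15/0.0221 = 52.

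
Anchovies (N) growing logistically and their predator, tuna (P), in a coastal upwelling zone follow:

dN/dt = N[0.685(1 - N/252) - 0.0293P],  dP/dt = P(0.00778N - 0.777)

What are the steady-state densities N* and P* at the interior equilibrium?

N* ≈ 99.9, P* ≈ 14.1

From dP/dt = 0 with P > 0: 0.00778N* = 0.777, so N* = 99.9.
Substitute into dN/dt = 0: 0.685(1 - 99.9/252) = 0.0293P*.
The bracket is 0.604, giving P* = 0.414/0.0293 = 14.1.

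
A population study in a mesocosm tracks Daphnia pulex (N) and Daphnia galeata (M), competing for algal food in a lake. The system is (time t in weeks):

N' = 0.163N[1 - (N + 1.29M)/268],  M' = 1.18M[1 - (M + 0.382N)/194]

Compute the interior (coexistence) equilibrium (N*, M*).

Setting both brackets to zero gives the nullclines N + 1.29M = 268 and 0.382N + M = 194.
Substituting M = 194 - 0.382N into the first: N(1 - 1.29·0.382) = 268 - 1.29·194.
So N* = 17.7/0.507 = 35, and then M* = 194 - 0.382·35 = 181.

N* ≈ 35, M* ≈ 181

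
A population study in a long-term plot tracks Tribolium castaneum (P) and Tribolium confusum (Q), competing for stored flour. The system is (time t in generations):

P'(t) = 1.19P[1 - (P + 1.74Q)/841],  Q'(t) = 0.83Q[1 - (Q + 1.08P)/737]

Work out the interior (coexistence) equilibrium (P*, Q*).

P* ≈ 502, Q* ≈ 195

Setting both brackets to zero gives the nullclines P + 1.74Q = 841 and 1.08P + Q = 737.
Substituting Q = 737 - 1.08P into the first: P(1 - 1.74·1.08) = 841 - 1.74·737.
So P* = -441/-0.879 = 502, and then Q* = 737 - 1.08·502 = 195.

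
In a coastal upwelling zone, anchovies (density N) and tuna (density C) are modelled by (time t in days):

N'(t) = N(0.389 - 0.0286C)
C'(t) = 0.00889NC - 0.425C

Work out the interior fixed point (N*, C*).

Set dC/dt = 0 with C > 0: 0.00889N - 0.425 = 0, so N* = 0.425/0.00889 = 47.8.
Set dN/dt = 0 with N > 0: 0.389 - 0.0286C = 0, so C* = 0.389/0.0286 = 13.6.

N* ≈ 47.8, C* ≈ 13.6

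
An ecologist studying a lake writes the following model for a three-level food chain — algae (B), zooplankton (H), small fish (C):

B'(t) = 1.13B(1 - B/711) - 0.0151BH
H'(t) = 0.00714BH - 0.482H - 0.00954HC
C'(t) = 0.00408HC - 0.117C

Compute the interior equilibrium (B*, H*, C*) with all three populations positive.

From dC/dt = 0: 0.00408H* = 0.117, so H* = 28.7.
From dB/dt = 0: 1.13(1 - B*/711) = 0.0151·28.7, giving B* = 711·(1 - 0.383) = 439.
From dH/dt = 0: 0.00714·439 - 0.482 = 0.00954C*, so C* = 2.65/0.00954 = 278.

B* ≈ 439, H* ≈ 28.7, C* ≈ 278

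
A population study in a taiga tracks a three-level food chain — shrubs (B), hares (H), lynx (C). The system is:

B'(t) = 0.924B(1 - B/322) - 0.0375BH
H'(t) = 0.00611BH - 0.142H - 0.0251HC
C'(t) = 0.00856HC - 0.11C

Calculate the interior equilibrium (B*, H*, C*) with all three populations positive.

From dC/dt = 0: 0.00856H* = 0.11, so H* = 12.9.
From dB/dt = 0: 0.924(1 - B*/322) = 0.0375·12.9, giving B* = 322·(1 - 0.522) = 154.
From dH/dt = 0: 0.00611·154 - 0.142 = 0.0251C*, so C* = 0.799/0.0251 = 31.8.

B* ≈ 154, H* ≈ 12.9, C* ≈ 31.8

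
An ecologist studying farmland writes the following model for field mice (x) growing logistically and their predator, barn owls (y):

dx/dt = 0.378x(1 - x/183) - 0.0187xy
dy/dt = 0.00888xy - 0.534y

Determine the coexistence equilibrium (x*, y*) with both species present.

From dy/dt = 0 with y > 0: 0.00888x* = 0.534, so x* = 60.1.
Substitute into dx/dt = 0: 0.378(1 - 60.1/183) = 0.0187y*.
The bracket is 0.671, giving y* = 0.254/0.0187 = 13.6.

x* ≈ 60.1, y* ≈ 13.6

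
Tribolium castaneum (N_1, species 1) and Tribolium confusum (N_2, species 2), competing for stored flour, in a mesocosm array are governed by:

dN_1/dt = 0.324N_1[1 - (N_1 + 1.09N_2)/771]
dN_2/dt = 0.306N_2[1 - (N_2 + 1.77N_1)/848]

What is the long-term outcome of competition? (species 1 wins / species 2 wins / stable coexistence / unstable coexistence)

Compare the nullcline intercepts: K1/α12 = 771/1.09 = 707 < K2 = 848; K2/α21 = 848/1.77 = 479 < K1 = 771.
Since both are reversed, neither can invade when rare; the interior point is a saddle.

unstable coexistence (outcome depends on initial conditions)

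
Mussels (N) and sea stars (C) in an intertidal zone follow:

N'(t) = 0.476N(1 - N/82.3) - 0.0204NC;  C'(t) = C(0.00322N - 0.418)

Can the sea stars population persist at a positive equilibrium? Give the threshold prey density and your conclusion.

Threshold N = 130; K < 130, so no, the predator goes extinct.

The predator equation gives dC/dt > 0 only when N > 0.418/0.00322 = 130.
Without the predator, N → K = 82.3. Since 82.3 < 130, the predator cannot invade.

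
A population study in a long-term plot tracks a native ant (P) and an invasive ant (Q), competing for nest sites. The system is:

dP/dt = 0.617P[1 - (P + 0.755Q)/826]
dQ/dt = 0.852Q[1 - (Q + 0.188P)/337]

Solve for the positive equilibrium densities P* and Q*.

Setting both brackets to zero gives the nullclines P + 0.755Q = 826 and 0.188P + Q = 337.
Substituting Q = 337 - 0.188P into the first: P(1 - 0.755·0.188) = 826 - 0.755·337.
So P* = 572/0.858 = 666, and then Q* = 337 - 0.188·666 = 212.

P* ≈ 666, Q* ≈ 212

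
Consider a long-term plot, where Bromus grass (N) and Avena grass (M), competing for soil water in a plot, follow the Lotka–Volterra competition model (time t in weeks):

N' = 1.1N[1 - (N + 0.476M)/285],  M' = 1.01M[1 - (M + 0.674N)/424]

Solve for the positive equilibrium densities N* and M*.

Setting both brackets to zero gives the nullclines N + 0.476M = 285 and 0.674N + M = 424.
Substituting M = 424 - 0.674N into the first: N(1 - 0.476·0.674) = 285 - 0.476·424.
So N* = 83.2/0.679 = 122, and then M* = 424 - 0.674·122 = 341.

N* ≈ 122, M* ≈ 341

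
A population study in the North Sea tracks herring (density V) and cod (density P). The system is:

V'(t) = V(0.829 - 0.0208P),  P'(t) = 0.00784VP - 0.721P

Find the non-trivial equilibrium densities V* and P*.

Set dP/dt = 0 with P > 0: 0.00784V - 0.721 = 0, so V* = 0.721/0.00784 = 92.
Set dV/dt = 0 with V > 0: 0.829 - 0.0208P = 0, so P* = 0.829/0.0208 = 39.9.

V* ≈ 92, P* ≈ 39.9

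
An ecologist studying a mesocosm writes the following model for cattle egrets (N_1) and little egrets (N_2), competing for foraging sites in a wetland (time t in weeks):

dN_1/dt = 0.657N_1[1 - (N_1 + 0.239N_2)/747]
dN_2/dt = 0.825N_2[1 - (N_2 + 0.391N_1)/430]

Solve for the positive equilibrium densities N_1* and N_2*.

N_1* ≈ 711, N_2* ≈ 152

Setting both brackets to zero gives the nullclines N_1 + 0.239N_2 = 747 and 0.391N_1 + N_2 = 430.
Substituting N_2 = 430 - 0.391N_1 into the first: N_1(1 - 0.239·0.391) = 747 - 0.239·430.
So N_1* = 644/0.907 = 711, and then N_2* = 430 - 0.391·711 = 152.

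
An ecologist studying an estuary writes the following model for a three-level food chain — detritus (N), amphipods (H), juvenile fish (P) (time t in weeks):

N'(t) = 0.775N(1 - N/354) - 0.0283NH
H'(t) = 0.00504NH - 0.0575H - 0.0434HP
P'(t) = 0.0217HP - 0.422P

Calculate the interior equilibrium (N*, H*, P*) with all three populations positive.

From dP/dt = 0: 0.0217H* = 0.422, so H* = 19.4.
From dN/dt = 0: 0.775(1 - N*/354) = 0.0283·19.4, giving N* = 354·(1 - 0.71) = 103.
From dH/dt = 0: 0.00504·103 - 0.0575 = 0.0434P*, so P* = 0.46/0.0434 = 10.6.

N* ≈ 103, H* ≈ 19.4, P* ≈ 10.6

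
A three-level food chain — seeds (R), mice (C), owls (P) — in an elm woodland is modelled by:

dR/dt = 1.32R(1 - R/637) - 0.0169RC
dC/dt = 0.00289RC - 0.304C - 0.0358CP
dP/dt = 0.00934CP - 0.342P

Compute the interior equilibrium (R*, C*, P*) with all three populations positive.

R* ≈ 338, C* ≈ 36.6, P* ≈ 18.8

From dP/dt = 0: 0.00934C* = 0.342, so C* = 36.6.
From dR/dt = 0: 1.32(1 - R*/637) = 0.0169·36.6, giving R* = 637·(1 - 0.469) = 338.
From dC/dt = 0: 0.00289·338 - 0.304 = 0.0358P*, so P* = 0.674/0.0358 = 18.8.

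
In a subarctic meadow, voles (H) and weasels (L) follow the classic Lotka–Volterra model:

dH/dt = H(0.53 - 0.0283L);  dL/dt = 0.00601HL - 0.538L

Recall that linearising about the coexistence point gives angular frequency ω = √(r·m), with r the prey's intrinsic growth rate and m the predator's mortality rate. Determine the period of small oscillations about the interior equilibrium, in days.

Here r = 0.53 and m = 0.538, so r·m = 0.285.
ω = √0.285 = 0.534 per day, hence T = 2π/ω ≈ 11.8 days.

T ≈ 11.8 days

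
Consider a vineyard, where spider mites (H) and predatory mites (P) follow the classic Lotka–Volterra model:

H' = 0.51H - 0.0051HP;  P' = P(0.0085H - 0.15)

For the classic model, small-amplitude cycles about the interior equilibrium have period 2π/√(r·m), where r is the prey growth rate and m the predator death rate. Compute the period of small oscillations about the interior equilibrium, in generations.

Here r = 0.51 and m = 0.15, so r·m = 0.0765.
ω = √0.0765 = 0.277 per generation, hence T = 2π/ω ≈ 22.7 generations.

T ≈ 22.7 generations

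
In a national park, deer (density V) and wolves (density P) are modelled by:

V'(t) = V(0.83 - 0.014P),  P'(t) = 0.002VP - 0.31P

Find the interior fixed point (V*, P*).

Set dP/dt = 0 with P > 0: 0.002V - 0.31 = 0, so V* = 0.31/0.002 = 155.
Set dV/dt = 0 with V > 0: 0.83 - 0.014P = 0, so P* = 0.83/0.014 = 59.3.

V* ≈ 155, P* ≈ 59.3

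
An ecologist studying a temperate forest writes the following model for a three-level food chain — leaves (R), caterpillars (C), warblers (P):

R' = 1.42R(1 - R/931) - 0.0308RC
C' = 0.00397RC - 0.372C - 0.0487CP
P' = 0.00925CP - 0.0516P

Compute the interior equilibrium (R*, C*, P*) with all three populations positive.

R* ≈ 818, C* ≈ 5.58, P* ≈ 59.1

From dP/dt = 0: 0.00925C* = 0.0516, so C* = 5.58.
From dR/dt = 0: 1.42(1 - R*/931) = 0.0308·5.58, giving R* = 931·(1 - 0.121) = 818.
From dC/dt = 0: 0.00397·818 - 0.372 = 0.0487P*, so P* = 2.88/0.0487 = 59.1.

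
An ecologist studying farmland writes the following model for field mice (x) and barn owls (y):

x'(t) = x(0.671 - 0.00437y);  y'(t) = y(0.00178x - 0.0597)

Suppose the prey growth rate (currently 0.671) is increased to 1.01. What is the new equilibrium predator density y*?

At the interior fixed point, setting dx/dt = 0 with x > 0 fixes y* = (prey growth rate)/(xy coefficient) — independent of the other coefficients.
With the change, y* = 1.01/0.00437 = 231; it rises from 154.

y* ≈ 231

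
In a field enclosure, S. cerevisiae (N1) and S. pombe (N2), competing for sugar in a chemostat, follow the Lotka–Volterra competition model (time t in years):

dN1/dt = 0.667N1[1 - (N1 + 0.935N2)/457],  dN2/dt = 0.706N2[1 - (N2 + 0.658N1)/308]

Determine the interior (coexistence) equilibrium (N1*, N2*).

Setting both brackets to zero gives the nullclines N1 + 0.935N2 = 457 and 0.658N1 + N2 = 308.
Substituting N2 = 308 - 0.658N1 into the first: N1(1 - 0.935·0.658) = 457 - 0.935·308.
So N1* = 169/0.385 = 439, and then N2* = 308 - 0.658·439 = 19.

N1* ≈ 439, N2* ≈ 19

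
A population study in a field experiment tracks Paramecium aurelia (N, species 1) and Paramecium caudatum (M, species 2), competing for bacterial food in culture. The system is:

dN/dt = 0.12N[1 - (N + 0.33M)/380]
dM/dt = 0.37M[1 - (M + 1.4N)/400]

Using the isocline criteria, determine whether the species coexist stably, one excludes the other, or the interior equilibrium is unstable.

species 1 excludes species 2

Compare the nullcline intercepts: K1/α12 = 380/0.33 = 1150 > K2 = 400; K2/α21 = 400/1.4 = 286 < K1 = 380.
Since the inequalities point opposite ways, species 1 can invade but species 2 cannot.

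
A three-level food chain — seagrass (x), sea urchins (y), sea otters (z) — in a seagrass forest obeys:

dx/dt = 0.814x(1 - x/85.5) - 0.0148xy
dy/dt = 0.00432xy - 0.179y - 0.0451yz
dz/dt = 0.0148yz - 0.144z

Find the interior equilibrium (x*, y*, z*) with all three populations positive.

x* ≈ 70.4, y* ≈ 9.73, z* ≈ 2.77

From dz/dt = 0: 0.0148y* = 0.144, so y* = 9.73.
From dx/dt = 0: 0.814(1 - x*/85.5) = 0.0148·9.73, giving x* = 85.5·(1 - 0.177) = 70.4.
From dy/dt = 0: 0.00432·70.4 - 0.179 = 0.0451z*, so z* = 0.125/0.0451 = 2.77.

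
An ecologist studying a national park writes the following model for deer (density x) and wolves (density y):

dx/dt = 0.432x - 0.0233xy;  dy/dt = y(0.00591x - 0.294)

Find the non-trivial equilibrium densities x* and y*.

x* ≈ 49.7, y* ≈ 18.5

Set dy/dt = 0 with y > 0: 0.00591x - 0.294 = 0, so x* = 0.294/0.00591 = 49.7.
Set dx/dt = 0 with x > 0: 0.432 - 0.0233y = 0, so y* = 0.432/0.0233 = 18.5.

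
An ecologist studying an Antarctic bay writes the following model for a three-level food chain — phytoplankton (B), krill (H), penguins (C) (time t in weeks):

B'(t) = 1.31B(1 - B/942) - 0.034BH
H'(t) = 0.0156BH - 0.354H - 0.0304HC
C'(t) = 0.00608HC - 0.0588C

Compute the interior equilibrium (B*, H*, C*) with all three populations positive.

From dC/dt = 0: 0.00608H* = 0.0588, so H* = 9.67.
From dB/dt = 0: 1.31(1 - B*/942) = 0.034·9.67, giving B* = 942·(1 - 0.251) = 706.
From dH/dt = 0: 0.0156·706 - 0.354 = 0.0304C*, so C* = 10.7/0.0304 = 350.

B* ≈ 706, H* ≈ 9.67, C* ≈ 350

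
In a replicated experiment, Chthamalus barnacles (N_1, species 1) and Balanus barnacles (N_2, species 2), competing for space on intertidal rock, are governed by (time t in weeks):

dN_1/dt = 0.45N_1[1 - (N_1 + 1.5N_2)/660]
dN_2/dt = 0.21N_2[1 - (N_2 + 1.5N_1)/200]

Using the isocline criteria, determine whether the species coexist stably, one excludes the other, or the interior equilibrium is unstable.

species 1 excludes species 2

Compare the nullcline intercepts: K1/α12 = 660/1.5 = 440 > K2 = 200; K2/α21 = 200/1.5 = 133 < K1 = 660.
Since the inequalities point opposite ways, species 1 can invade but species 2 cannot.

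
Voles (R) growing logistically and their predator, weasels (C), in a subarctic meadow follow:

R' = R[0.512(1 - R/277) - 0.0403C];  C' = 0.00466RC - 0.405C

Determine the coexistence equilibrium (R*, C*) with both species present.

R* ≈ 86.9, C* ≈ 8.72

From dC/dt = 0 with C > 0: 0.00466R* = 0.405, so R* = 86.9.
Substitute into dR/dt = 0: 0.512(1 - 86.9/277) = 0.0403C*.
The bracket is 0.686, giving C* = 0.351/0.0403 = 8.72.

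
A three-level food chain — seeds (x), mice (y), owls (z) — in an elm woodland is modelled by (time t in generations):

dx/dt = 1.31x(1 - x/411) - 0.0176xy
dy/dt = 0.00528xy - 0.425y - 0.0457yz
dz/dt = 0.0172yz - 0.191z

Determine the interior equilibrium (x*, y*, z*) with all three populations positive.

From dz/dt = 0: 0.0172y* = 0.191, so y* = 11.1.
From dx/dt = 0: 1.31(1 - x*/411) = 0.0176·11.1, giving x* = 411·(1 - 0.149) = 350.
From dy/dt = 0: 0.00528·350 - 0.425 = 0.0457z*, so z* = 1.42/0.0457 = 31.1.

x* ≈ 350, y* ≈ 11.1, z* ≈ 31.1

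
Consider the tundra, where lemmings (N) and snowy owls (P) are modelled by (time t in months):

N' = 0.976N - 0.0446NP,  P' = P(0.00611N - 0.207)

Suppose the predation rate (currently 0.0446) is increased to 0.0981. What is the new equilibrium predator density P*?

P* ≈ 9.95

At the interior fixed point, setting dN/dt = 0 with N > 0 fixes P* = (prey growth rate)/(NP coefficient) — independent of the other coefficients.
With the change, P* = 0.976/0.0981 = 9.95; it falls from 21.9.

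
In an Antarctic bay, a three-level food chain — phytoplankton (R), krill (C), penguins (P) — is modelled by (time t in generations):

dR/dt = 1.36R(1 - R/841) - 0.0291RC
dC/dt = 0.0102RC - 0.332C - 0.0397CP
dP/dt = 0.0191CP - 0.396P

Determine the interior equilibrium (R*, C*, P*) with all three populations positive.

R* ≈ 468, C* ≈ 20.7, P* ≈ 112

From dP/dt = 0: 0.0191C* = 0.396, so C* = 20.7.
From dR/dt = 0: 1.36(1 - R*/841) = 0.0291·20.7, giving R* = 841·(1 - 0.444) = 468.
From dC/dt = 0: 0.0102·468 - 0.332 = 0.0397P*, so P* = 4.44/0.0397 = 112.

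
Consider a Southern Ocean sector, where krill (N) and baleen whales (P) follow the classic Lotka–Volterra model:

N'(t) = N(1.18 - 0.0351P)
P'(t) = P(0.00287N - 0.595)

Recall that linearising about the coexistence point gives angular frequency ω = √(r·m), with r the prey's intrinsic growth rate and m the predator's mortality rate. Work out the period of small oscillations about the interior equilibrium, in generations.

Here r = 1.18 and m = 0.595, so r·m = 0.702.
ω = √0.702 = 0.838 per generation, hence T = 2π/ω ≈ 7.5 generations.

T ≈ 7.5 generations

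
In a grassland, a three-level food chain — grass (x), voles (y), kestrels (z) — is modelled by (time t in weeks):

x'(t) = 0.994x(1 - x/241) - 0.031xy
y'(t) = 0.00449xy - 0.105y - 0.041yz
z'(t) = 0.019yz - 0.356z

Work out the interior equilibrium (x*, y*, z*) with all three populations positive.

x* ≈ 100, y* ≈ 18.7, z* ≈ 8.41

From dz/dt = 0: 0.019y* = 0.356, so y* = 18.7.
From dx/dt = 0: 0.994(1 - x*/241) = 0.031·18.7, giving x* = 241·(1 - 0.584) = 100.
From dy/dt = 0: 0.00449·100 - 0.105 = 0.041z*, so z* = 0.345/0.041 = 8.41.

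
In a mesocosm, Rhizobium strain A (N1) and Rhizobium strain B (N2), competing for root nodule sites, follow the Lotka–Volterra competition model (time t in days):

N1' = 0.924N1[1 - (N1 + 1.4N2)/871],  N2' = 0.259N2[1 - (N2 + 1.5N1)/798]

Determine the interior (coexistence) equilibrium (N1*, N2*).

N1* ≈ 224, N2* ≈ 462

Setting both brackets to zero gives the nullclines N1 + 1.4N2 = 871 and 1.5N1 + N2 = 798.
Substituting N2 = 798 - 1.5N1 into the first: N1(1 - 1.4·1.5) = 871 - 1.4·798.
So N1* = -246/-1.1 = 224, and then N2* = 798 - 1.5·224 = 462.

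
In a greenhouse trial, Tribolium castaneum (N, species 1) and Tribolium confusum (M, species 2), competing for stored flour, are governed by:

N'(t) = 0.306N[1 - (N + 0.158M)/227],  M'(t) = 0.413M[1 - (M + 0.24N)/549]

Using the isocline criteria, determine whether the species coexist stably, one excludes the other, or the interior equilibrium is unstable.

stable coexistence

Compare the nullcline intercepts: K1/α12 = 227/0.158 = 1440 > K2 = 549; K2/α21 = 549/0.24 = 2290 > K1 = 227.
Since both inequalities hold, each species can invade when rare, so the interior equilibrium is stable.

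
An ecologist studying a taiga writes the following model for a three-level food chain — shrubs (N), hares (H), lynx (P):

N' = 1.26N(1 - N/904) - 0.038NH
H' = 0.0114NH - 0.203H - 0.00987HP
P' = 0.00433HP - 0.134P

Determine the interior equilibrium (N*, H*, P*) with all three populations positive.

From dP/dt = 0: 0.00433H* = 0.134, so H* = 30.9.
From dN/dt = 0: 1.26(1 - N*/904) = 0.038·30.9, giving N* = 904·(1 - 0.933) = 60.3.
From dH/dt = 0: 0.0114·60.3 - 0.203 = 0.00987P*, so P* = 0.484/0.00987 = 49.1.

N* ≈ 60.3, H* ≈ 30.9, P* ≈ 49.1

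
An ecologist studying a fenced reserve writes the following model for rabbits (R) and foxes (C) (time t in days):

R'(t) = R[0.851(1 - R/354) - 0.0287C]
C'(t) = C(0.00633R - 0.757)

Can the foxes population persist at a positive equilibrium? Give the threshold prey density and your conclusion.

Threshold R = 120; K > 120, so yes, the predator persists.

The predator equation gives dC/dt > 0 only when R > 0.757/0.00633 = 120.
Without the predator, R → K = 354. Since 354 > 120, the predator can invade and persist.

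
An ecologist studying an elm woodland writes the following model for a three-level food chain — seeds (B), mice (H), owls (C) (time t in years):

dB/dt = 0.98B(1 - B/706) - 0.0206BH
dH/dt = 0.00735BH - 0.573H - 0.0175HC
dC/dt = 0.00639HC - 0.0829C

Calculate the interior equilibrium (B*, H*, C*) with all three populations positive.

From dC/dt = 0: 0.00639H* = 0.0829, so H* = 13.
From dB/dt = 0: 0.98(1 - B*/706) = 0.0206·13, giving B* = 706·(1 - 0.273) = 513.
From dH/dt = 0: 0.00735·513 - 0.573 = 0.0175C*, so C* = 3.2/0.0175 = 183.

B* ≈ 513, H* ≈ 13, C* ≈ 183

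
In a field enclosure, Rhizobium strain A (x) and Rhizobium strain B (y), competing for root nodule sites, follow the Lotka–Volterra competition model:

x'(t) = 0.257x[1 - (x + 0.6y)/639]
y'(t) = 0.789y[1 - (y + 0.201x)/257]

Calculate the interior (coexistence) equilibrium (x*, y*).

Setting both brackets to zero gives the nullclines x + 0.6y = 639 and 0.201x + y = 257.
Substituting y = 257 - 0.201x into the first: x(1 - 0.6·0.201) = 639 - 0.6·257.
So x* = 485/0.879 = 551, and then y* = 257 - 0.201·551 = 146.

x* ≈ 551, y* ≈ 146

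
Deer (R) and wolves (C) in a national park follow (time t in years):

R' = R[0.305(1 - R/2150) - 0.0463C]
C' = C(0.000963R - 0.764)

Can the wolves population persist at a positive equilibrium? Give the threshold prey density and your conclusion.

Threshold R = 793; K > 793, so yes, the predator persists.

The predator equation gives dC/dt > 0 only when R > 0.764/0.000963 = 793.
Without the predator, R → K = 2150. Since 2150 > 793, the predator can invade and persist.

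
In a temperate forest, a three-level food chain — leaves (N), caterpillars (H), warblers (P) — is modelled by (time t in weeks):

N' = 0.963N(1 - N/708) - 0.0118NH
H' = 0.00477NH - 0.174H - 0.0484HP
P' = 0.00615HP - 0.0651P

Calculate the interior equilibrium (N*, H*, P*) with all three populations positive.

N* ≈ 616, H* ≈ 10.6, P* ≈ 57.1

From dP/dt = 0: 0.00615H* = 0.0651, so H* = 10.6.
From dN/dt = 0: 0.963(1 - N*/708) = 0.0118·10.6, giving N* = 708·(1 - 0.13) = 616.
From dH/dt = 0: 0.00477·616 - 0.174 = 0.0484P*, so P* = 2.77/0.0484 = 57.1.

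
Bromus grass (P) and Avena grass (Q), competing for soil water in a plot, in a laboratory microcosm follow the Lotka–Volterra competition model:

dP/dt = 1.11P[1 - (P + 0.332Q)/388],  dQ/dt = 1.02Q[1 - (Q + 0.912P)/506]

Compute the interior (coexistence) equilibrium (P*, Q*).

P* ≈ 316, Q* ≈ 218

Setting both brackets to zero gives the nullclines P + 0.332Q = 388 and 0.912P + Q = 506.
Substituting Q = 506 - 0.912P into the first: P(1 - 0.332·0.912) = 388 - 0.332·506.
So P* = 220/0.697 = 316, and then Q* = 506 - 0.912·316 = 218.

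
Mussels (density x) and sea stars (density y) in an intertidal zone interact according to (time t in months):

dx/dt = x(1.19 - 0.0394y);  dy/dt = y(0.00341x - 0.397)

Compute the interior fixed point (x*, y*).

Set dy/dt = 0 with y > 0: 0.00341x - 0.397 = 0, so x* = 0.397/0.00341 = 116.
Set dx/dt = 0 with x > 0: 1.19 - 0.0394y = 0, so y* = 1.19/0.0394 = 30.2.

x* ≈ 116, y* ≈ 30.2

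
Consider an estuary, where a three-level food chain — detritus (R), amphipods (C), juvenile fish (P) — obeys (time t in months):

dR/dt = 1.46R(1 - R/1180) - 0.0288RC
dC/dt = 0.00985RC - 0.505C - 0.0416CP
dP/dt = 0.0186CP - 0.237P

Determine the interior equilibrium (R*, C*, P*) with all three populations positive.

From dP/dt = 0: 0.0186C* = 0.237, so C* = 12.7.
From dR/dt = 0: 1.46(1 - R*/1180) = 0.0288·12.7, giving R* = 1180·(1 - 0.251) = 883.
From dC/dt = 0: 0.00985·883 - 0.505 = 0.0416P*, so P* = 8.2/0.0416 = 197.

R* ≈ 883, C* ≈ 12.7, P* ≈ 197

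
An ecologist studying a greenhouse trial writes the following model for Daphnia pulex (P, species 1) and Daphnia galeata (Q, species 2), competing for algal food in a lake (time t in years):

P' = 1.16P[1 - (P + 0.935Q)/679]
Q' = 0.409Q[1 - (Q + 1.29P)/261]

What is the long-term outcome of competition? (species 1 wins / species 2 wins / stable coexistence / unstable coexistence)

species 1 excludes species 2

Compare the nullcline intercepts: K1/α12 = 679/0.935 = 726 > K2 = 261; K2/α21 = 261/1.29 = 202 < K1 = 679.
Since the inequalities point opposite ways, species 1 can invade but species 2 cannot.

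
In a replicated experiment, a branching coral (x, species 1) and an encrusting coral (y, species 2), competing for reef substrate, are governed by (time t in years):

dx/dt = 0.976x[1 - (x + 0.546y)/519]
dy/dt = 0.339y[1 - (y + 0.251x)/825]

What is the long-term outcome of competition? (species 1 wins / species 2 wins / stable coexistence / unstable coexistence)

Compare the nullcline intercepts: K1/α12 = 519/0.546 = 951 > K2 = 825; K2/α21 = 825/0.251 = 3290 > K1 = 519.
Since both inequalities hold, each species can invade when rare, so the interior equilibrium is stable.

stable coexistence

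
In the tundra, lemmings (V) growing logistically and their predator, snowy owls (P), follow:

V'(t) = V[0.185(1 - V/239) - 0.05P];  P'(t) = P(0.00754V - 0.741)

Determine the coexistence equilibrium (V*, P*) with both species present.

From dP/dt = 0 with P > 0: 0.00754V* = 0.741, so V* = 98.3.
Substitute into dV/dt = 0: 0.185(1 - 98.3/239) = 0.05P*.
The bracket is 0.589, giving P* = 0.109/0.05 = 2.18.

V* ≈ 98.3, P* ≈ 2.18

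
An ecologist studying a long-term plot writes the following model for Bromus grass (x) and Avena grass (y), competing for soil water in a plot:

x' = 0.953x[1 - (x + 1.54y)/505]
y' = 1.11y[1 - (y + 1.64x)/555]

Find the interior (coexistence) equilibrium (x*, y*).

x* ≈ 229, y* ≈ 179

Setting both brackets to zero gives the nullclines x + 1.54y = 505 and 1.64x + y = 555.
Substituting y = 555 - 1.64x into the first: x(1 - 1.54·1.64) = 505 - 1.54·555.
So x* = -350/-1.53 = 229, and then y* = 555 - 1.64·229 = 179.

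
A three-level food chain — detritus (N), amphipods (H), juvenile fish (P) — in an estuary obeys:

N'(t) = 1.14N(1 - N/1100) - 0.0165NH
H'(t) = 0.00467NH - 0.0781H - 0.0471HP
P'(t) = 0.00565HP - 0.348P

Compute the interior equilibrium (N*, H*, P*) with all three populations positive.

N* ≈ 119, H* ≈ 61.6, P* ≈ 10.2

From dP/dt = 0: 0.00565H* = 0.348, so H* = 61.6.
From dN/dt = 0: 1.14(1 - N*/1100) = 0.0165·61.6, giving N* = 1100·(1 - 0.891) = 119.
From dH/dt = 0: 0.00467·119 - 0.0781 = 0.0471P*, so P* = 0.479/0.0471 = 10.2.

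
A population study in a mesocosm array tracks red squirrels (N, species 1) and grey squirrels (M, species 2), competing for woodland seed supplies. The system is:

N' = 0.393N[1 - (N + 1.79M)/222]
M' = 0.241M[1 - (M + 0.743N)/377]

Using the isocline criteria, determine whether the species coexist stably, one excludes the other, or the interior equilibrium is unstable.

species 2 excludes species 1

Compare the nullcline intercepts: K1/α12 = 222/1.79 = 124 < K2 = 377; K2/α21 = 377/0.743 = 507 > K1 = 222.
Since the inequalities point opposite ways, species 2 can invade but species 1 cannot.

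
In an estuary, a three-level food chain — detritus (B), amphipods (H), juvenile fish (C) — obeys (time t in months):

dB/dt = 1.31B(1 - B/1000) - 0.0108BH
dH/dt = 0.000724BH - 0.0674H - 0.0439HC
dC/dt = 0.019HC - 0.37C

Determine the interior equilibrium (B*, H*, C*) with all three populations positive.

B* ≈ 839, H* ≈ 19.5, C* ≈ 12.3

From dC/dt = 0: 0.019H* = 0.37, so H* = 19.5.
From dB/dt = 0: 1.31(1 - B*/1000) = 0.0108·19.5, giving B* = 1000·(1 - 0.161) = 839.
From dH/dt = 0: 0.000724·839 - 0.0674 = 0.0439C*, so C* = 0.54/0.0439 = 12.3.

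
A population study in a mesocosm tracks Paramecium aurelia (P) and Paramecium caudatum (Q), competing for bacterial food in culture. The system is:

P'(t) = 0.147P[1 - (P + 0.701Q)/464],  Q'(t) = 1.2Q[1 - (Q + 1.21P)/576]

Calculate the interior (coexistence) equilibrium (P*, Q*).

Setting both brackets to zero gives the nullclines P + 0.701Q = 464 and 1.21P + Q = 576.
Substituting Q = 576 - 1.21P into the first: P(1 - 0.701·1.21) = 464 - 0.701·576.
So P* = 60.2/0.152 = 397, and then Q* = 576 - 1.21·397 = 95.9.

P* ≈ 397, Q* ≈ 95.9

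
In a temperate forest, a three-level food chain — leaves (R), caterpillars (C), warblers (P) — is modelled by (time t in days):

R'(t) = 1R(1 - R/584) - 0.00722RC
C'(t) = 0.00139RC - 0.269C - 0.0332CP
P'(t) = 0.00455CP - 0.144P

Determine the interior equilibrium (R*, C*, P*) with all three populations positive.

R* ≈ 451, C* ≈ 31.6, P* ≈ 10.8

From dP/dt = 0: 0.00455C* = 0.144, so C* = 31.6.
From dR/dt = 0: 1(1 - R*/584) = 0.00722·31.6, giving R* = 584·(1 - 0.229) = 451.
From dC/dt = 0: 0.00139·451 - 0.269 = 0.0332P*, so P* = 0.357/0.0332 = 10.8.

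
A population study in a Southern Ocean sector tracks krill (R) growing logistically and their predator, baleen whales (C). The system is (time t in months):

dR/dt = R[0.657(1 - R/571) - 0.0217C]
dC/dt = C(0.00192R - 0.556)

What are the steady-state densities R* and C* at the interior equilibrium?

R* ≈ 290, C* ≈ 14.9

From dC/dt = 0 with C > 0: 0.00192R* = 0.556, so R* = 290.
Substitute into dR/dt = 0: 0.657(1 - 290/571) = 0.0217C*.
The bracket is 0.493, giving C* = 0.324/0.0217 = 14.9.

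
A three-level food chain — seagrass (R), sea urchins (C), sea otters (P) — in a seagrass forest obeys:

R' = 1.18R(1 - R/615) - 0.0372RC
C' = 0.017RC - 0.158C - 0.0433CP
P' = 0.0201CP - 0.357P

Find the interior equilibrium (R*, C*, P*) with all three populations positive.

R* ≈ 271, C* ≈ 17.8, P* ≈ 103

From dP/dt = 0: 0.0201C* = 0.357, so C* = 17.8.
From dR/dt = 0: 1.18(1 - R*/615) = 0.0372·17.8, giving R* = 615·(1 - 0.56) = 271.
From dC/dt = 0: 0.017·271 - 0.158 = 0.0433P*, so P* = 4.44/0.0433 = 103.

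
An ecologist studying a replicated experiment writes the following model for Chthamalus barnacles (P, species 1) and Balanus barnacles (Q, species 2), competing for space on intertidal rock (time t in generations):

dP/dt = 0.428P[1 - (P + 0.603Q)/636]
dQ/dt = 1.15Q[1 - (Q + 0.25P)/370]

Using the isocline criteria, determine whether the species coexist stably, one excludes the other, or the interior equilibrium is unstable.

Compare the nullcline intercepts: K1/α12 = 636/0.603 = 1050 > K2 = 370; K2/α21 = 370/0.25 = 1480 > K1 = 636.
Since both inequalities hold, each species can invade when rare, so the interior equilibrium is stable.

stable coexistence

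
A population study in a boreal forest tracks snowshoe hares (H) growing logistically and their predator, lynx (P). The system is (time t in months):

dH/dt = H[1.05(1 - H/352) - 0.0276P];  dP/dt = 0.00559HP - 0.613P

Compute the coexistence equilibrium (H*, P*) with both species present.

H* ≈ 110, P* ≈ 26.2

From dP/dt = 0 with P > 0: 0.00559H* = 0.613, so H* = 110.
Substitute into dH/dt = 0: 1.05(1 - 110/352) = 0.0276P*.
The bracket is 0.688, giving P* = 0.723/0.0276 = 26.2.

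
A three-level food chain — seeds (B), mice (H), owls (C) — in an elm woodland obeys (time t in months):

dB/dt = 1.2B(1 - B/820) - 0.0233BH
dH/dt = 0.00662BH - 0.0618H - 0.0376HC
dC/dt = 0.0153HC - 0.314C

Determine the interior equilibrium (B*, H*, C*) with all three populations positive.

B* ≈ 493, H* ≈ 20.5, C* ≈ 85.2

From dC/dt = 0: 0.0153H* = 0.314, so H* = 20.5.
From dB/dt = 0: 1.2(1 - B*/820) = 0.0233·20.5, giving B* = 820·(1 - 0.398) = 493.
From dH/dt = 0: 0.00662·493 - 0.0618 = 0.0376C*, so C* = 3.2/0.0376 = 85.2.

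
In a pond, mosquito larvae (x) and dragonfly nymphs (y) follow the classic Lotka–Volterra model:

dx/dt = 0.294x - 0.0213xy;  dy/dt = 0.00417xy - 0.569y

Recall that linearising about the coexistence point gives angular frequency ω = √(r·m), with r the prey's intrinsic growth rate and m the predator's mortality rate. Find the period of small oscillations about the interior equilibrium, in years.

Here r = 0.294 and m = 0.569, so r·m = 0.167.
ω = √0.167 = 0.409 per year, hence T = 2π/ω ≈ 15.4 years.

T ≈ 15.4 years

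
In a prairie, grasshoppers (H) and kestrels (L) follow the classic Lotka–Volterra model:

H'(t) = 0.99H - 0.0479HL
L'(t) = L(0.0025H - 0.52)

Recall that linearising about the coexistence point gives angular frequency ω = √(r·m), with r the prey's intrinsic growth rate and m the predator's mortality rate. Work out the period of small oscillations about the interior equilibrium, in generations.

Here r = 0.99 and m = 0.52, so r·m = 0.515.
ω = √0.515 = 0.717 per generation, hence T = 2π/ω ≈ 8.76 generations.

T ≈ 8.76 generations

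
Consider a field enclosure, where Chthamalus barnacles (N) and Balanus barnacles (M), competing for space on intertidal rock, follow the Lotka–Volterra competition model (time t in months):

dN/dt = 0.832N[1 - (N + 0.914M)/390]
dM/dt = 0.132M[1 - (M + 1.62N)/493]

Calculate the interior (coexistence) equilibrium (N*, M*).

Setting both brackets to zero gives the nullclines N + 0.914M = 390 and 1.62N + M = 493.
Substituting M = 493 - 1.62N into the first: N(1 - 0.914·1.62) = 390 - 0.914·493.
So N* = -60.6/-0.481 = 126, and then M* = 493 - 1.62·126 = 289.

N* ≈ 126, M* ≈ 289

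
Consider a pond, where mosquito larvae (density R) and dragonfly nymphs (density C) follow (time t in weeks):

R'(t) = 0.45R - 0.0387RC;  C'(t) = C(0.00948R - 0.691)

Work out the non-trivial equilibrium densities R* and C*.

R* ≈ 72.9, C* ≈ 11.6

Set dC/dt = 0 with C > 0: 0.00948R - 0.691 = 0, so R* = 0.691/0.00948 = 72.9.
Set dR/dt = 0 with R > 0: 0.45 - 0.0387C = 0, so C* = 0.45/0.0387 = 11.6.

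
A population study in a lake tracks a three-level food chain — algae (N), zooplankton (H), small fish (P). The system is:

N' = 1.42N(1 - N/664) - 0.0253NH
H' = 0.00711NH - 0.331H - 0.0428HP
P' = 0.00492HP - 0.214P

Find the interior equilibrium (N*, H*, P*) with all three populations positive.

N* ≈ 149, H* ≈ 43.5, P* ≈ 17.1

From dP/dt = 0: 0.00492H* = 0.214, so H* = 43.5.
From dN/dt = 0: 1.42(1 - N*/664) = 0.0253·43.5, giving N* = 664·(1 - 0.775) = 149.
From dH/dt = 0: 0.00711·149 - 0.331 = 0.0428P*, so P* = 0.731/0.0428 = 17.1.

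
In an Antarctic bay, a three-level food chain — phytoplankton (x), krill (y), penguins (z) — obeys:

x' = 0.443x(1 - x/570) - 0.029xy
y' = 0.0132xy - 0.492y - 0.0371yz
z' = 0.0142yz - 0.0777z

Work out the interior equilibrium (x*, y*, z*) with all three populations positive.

x* ≈ 366, y* ≈ 5.47, z* ≈ 117

From dz/dt = 0: 0.0142y* = 0.0777, so y* = 5.47.
From dx/dt = 0: 0.443(1 - x*/570) = 0.029·5.47, giving x* = 570·(1 - 0.358) = 366.
From dy/dt = 0: 0.0132·366 - 0.492 = 0.0371z*, so z* = 4.34/0.0371 = 117.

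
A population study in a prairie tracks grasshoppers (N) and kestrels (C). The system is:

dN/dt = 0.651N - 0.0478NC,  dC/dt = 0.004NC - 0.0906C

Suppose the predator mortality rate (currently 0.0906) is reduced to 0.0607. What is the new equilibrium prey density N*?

N* ≈ 15.2

At the interior fixed point, setting dC/dt = 0 with C > 0 fixes N* = (predator death rate)/(NC coefficient) — independent of the other coefficients.
With the change, N* = 0.0607/0.004 = 15.2; it falls from 22.6.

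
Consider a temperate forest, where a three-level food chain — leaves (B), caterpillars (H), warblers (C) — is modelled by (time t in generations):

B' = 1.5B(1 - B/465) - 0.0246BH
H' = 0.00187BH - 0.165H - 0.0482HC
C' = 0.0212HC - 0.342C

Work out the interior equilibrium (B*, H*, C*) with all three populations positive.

B* ≈ 342, H* ≈ 16.1, C* ≈ 9.84

From dC/dt = 0: 0.0212H* = 0.342, so H* = 16.1.
From dB/dt = 0: 1.5(1 - B*/465) = 0.0246·16.1, giving B* = 465·(1 - 0.265) = 342.
From dH/dt = 0: 0.00187·342 - 0.165 = 0.0482C*, so C* = 0.474/0.0482 = 9.84.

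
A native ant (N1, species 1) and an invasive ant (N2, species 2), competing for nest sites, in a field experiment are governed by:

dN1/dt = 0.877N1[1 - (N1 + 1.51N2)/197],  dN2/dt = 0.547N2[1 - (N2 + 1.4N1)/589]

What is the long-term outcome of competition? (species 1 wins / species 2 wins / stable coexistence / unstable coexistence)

species 2 excludes species 1

Compare the nullcline intercepts: K1/α12 = 197/1.51 = 130 < K2 = 589; K2/α21 = 589/1.4 = 421 > K1 = 197.
Since the inequalities point opposite ways, species 2 can invade but species 1 cannot.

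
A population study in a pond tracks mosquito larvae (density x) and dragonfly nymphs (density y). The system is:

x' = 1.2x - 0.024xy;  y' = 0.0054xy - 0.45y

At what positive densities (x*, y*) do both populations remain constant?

x* ≈ 83.3, y* ≈ 50

Set dy/dt = 0 with y > 0: 0.0054x - 0.45 = 0, so x* = 0.45/0.0054 = 83.3.
Set dx/dt = 0 with x > 0: 1.2 - 0.024y = 0, so y* = 1.2/0.024 = 50.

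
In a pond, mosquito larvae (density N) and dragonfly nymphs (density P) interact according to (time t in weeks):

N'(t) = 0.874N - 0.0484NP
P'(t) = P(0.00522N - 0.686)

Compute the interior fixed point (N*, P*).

N* ≈ 131, P* ≈ 18.1

Set dP/dt = 0 with P > 0: 0.00522N - 0.686 = 0, so N* = 0.686/0.00522 = 131.
Set dN/dt = 0 with N > 0: 0.874 - 0.0484P = 0, so P* = 0.874/0.0484 = 18.1.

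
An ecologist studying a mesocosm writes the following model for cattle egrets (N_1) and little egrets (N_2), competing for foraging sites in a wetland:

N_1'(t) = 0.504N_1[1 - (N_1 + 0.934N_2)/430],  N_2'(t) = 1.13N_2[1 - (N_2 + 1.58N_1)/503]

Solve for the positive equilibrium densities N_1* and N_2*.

Setting both brackets to zero gives the nullclines N_1 + 0.934N_2 = 430 and 1.58N_1 + N_2 = 503.
Substituting N_2 = 503 - 1.58N_1 into the first: N_1(1 - 0.934·1.58) = 430 - 0.934·503.
So N_1* = -39.8/-0.476 = 83.7, and then N_2* = 503 - 1.58·83.7 = 371.

N_1* ≈ 83.7, N_2* ≈ 371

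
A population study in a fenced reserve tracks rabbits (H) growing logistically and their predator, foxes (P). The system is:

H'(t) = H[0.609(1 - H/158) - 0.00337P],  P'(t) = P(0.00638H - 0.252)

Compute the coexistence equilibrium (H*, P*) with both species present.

H* ≈ 39.5, P* ≈ 136

From dP/dt = 0 with P > 0: 0.00638H* = 0.252, so H* = 39.5.
Substitute into dH/dt = 0: 0.609(1 - 39.5/158) = 0.00337P*.
The bracket is 0.75, giving P* = 0.457/0.00337 = 136.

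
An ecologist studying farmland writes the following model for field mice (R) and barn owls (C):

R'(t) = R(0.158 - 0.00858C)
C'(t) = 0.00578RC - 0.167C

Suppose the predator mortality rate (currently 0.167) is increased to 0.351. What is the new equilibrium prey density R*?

R* ≈ 60.7

At the interior fixed point, setting dC/dt = 0 with C > 0 fixes R* = (predator death rate)/(RC coefficient) — independent of the other coefficients.
With the change, R* = 0.351/0.00578 = 60.7; it rises from 28.9.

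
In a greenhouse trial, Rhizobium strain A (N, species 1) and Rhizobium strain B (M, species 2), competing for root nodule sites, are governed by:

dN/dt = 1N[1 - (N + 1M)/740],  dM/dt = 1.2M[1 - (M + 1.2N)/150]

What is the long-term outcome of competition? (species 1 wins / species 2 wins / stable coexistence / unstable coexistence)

Compare the nullcline intercepts: K1/α12 = 740/1 = 740 > K2 = 150; K2/α21 = 150/1.2 = 125 < K1 = 740.
Since the inequalities point opposite ways, species 1 can invade but species 2 cannot.

species 1 excludes species 2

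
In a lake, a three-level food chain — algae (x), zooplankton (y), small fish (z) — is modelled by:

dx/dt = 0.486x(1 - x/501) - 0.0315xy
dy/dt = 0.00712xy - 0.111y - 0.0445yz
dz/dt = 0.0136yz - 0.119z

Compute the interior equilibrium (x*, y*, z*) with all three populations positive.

x* ≈ 217, y* ≈ 8.75, z* ≈ 32.2

From dz/dt = 0: 0.0136y* = 0.119, so y* = 8.75.
From dx/dt = 0: 0.486(1 - x*/501) = 0.0315·8.75, giving x* = 501·(1 - 0.567) = 217.
From dy/dt = 0: 0.00712·217 - 0.111 = 0.0445z*, so z* = 1.43/0.0445 = 32.2.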